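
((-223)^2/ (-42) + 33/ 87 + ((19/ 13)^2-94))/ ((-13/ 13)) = 262553201/ 205842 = 1275.51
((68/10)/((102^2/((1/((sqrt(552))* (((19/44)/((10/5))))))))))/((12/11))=121* sqrt(138)/12034980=0.00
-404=-404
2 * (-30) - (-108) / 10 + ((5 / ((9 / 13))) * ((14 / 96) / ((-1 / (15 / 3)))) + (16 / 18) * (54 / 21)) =-788969 / 15120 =-52.18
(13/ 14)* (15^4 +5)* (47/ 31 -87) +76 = -872085258/ 217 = -4018826.07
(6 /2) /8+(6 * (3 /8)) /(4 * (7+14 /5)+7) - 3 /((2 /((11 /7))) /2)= -2643 /616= -4.29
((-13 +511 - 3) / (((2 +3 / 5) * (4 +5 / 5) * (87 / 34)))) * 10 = 148.81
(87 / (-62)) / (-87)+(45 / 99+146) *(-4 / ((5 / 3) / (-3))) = 3595807 / 3410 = 1054.49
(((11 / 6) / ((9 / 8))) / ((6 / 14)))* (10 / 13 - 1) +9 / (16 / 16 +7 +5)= -5 / 27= -0.19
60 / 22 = 30 / 11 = 2.73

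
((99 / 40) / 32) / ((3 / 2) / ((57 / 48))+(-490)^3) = -1881 / 2861223649280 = -0.00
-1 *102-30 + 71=-61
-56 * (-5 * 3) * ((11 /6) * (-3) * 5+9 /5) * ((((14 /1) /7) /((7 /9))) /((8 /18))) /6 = -20817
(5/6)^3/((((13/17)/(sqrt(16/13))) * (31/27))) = 2125 * sqrt(13)/10478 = 0.73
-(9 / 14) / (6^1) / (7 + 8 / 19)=-19 / 1316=-0.01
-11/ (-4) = 11/ 4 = 2.75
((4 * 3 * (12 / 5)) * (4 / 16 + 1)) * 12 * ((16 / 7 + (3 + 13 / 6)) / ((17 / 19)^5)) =55801367064 / 9938999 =5614.39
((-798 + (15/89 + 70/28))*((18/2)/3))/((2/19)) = -8069433/356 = -22666.95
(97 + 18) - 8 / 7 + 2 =811 / 7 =115.86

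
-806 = -806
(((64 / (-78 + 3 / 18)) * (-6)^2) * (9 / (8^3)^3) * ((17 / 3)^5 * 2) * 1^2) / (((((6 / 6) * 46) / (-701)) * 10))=995319757 / 28156887040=0.04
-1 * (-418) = 418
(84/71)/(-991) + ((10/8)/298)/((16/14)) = 1661611/670962496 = 0.00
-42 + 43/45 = -1847/45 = -41.04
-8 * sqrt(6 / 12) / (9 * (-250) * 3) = 2 * sqrt(2) / 3375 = 0.00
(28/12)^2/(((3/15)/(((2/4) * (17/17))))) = 245/18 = 13.61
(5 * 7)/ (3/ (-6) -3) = -10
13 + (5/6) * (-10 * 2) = -11/3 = -3.67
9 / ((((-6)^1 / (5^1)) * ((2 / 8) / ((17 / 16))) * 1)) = -255 / 8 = -31.88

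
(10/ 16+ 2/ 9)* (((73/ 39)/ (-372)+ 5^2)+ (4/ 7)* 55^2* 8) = 85821680129/ 7312032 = 11737.05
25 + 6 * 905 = 5455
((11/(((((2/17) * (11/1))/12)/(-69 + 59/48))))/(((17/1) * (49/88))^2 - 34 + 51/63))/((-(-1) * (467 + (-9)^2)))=-16531746/73932461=-0.22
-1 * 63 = -63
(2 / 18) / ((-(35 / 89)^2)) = -7921 / 11025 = -0.72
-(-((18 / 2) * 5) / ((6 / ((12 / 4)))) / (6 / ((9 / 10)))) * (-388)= -2619 / 2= -1309.50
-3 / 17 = -0.18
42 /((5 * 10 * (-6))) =-7 /50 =-0.14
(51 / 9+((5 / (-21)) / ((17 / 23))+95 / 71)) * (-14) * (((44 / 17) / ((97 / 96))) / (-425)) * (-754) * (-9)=3236803435008 / 845895775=3826.48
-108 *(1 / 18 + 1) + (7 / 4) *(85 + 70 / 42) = 113 / 3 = 37.67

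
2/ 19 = 0.11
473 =473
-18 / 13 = -1.38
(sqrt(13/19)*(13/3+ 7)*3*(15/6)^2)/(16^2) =425*sqrt(247)/9728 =0.69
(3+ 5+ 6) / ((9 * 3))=14 / 27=0.52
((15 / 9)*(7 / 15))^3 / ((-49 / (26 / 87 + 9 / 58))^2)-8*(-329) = 406639868737 / 154498428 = 2632.00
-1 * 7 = -7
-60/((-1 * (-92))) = -15/23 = -0.65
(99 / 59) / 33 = 3 / 59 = 0.05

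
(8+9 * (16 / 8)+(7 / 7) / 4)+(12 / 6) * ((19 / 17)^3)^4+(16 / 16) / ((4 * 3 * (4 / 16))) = 238976051733881623 / 6991466846757132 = 34.18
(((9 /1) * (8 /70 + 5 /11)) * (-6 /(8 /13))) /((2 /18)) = -691821 /1540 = -449.23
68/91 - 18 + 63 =4163/91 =45.75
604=604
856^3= 627222016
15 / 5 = 3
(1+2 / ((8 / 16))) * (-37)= -185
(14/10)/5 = 0.28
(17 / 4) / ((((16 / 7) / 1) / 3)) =357 / 64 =5.58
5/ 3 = 1.67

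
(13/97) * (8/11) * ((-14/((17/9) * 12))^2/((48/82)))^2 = 472221477/11406964096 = 0.04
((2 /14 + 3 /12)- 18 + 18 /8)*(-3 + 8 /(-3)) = 3655 /42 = 87.02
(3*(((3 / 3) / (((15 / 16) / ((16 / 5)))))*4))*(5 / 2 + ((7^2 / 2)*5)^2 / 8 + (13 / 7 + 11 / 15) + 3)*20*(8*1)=6481724416 / 525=12346141.74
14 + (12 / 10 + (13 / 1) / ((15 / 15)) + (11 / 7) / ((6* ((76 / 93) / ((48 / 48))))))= 151729 / 5320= 28.52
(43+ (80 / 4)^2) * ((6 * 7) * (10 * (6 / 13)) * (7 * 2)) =15629040 / 13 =1202233.85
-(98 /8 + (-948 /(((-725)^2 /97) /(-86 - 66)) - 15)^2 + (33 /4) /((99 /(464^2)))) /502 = -59968432076603503 /1664320603125000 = -36.03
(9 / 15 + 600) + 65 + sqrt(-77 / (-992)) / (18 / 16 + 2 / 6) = 3 * sqrt(4774) / 1085 + 3328 / 5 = 665.79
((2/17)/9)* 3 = 2/51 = 0.04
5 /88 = 0.06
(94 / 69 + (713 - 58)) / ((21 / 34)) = 1539826 / 1449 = 1062.68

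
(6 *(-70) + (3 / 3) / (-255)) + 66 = -354.00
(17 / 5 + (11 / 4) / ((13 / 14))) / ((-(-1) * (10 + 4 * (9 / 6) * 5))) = 827 / 5200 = 0.16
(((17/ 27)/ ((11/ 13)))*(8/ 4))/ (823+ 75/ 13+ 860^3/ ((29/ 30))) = 83317/ 36837229638231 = 0.00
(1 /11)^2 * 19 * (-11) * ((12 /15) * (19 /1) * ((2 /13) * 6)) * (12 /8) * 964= -25056288 /715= -35043.76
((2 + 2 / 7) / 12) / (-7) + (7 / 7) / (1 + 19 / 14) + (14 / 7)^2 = 2370 / 539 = 4.40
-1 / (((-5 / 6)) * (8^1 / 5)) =3 / 4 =0.75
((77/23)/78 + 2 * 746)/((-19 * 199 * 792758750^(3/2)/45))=-321207 * sqrt(14)/1510683314653331000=-0.00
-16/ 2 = -8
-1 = -1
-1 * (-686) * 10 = 6860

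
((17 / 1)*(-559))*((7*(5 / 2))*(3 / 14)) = -142545 / 4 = -35636.25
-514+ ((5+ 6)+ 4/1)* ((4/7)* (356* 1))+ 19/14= 35543/14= 2538.79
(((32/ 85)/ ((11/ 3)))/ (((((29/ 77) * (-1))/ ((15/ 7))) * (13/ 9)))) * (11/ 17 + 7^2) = -2187648/ 108953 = -20.08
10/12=5/6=0.83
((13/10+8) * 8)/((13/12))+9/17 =76473/1105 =69.21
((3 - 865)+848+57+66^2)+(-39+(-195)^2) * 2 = 80371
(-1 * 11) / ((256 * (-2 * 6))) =11 / 3072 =0.00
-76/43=-1.77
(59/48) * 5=295/48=6.15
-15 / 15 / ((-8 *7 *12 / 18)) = 0.03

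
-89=-89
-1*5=-5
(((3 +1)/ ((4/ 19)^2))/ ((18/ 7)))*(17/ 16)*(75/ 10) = 214795/ 768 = 279.68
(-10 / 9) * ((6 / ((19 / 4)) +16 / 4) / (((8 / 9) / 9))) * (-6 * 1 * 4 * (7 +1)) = 216000 / 19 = 11368.42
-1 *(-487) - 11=476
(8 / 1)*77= 616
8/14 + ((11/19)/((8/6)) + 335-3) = 177159/532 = 333.01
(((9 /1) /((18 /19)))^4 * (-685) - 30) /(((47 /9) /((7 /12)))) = -1874677665 /3008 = -623230.61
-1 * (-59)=59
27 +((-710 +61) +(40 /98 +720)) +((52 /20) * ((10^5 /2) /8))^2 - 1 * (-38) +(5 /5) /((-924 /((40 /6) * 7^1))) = 1280967848971 /4851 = 264062636.36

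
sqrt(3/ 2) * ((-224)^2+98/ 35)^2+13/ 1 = 13+31473899618 * sqrt(6)/ 25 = 3083799784.19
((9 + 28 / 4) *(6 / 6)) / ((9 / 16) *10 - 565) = -128 / 4475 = -0.03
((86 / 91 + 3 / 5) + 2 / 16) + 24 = 93439 / 3640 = 25.67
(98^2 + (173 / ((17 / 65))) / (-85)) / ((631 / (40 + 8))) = 133118736 / 182359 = 729.98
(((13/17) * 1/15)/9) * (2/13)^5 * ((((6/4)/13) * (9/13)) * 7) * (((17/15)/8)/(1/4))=56/362010675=0.00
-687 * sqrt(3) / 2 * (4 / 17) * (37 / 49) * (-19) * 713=688702386 * sqrt(3) / 833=1432013.83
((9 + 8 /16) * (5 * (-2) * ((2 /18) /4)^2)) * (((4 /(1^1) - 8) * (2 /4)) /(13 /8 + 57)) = 95 /37989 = 0.00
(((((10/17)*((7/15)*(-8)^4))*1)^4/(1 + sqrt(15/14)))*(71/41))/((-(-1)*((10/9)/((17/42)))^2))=-13709520215669211136/2666025 + 979251443976372224*sqrt(210)/2666025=180486450142.97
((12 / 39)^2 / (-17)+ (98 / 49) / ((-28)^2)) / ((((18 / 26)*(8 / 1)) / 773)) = -875809 / 2079168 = -0.42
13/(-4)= -13/4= -3.25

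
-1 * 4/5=-4/5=-0.80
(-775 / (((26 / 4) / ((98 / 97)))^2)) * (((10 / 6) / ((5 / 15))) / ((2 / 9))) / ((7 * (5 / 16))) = -306230400 / 1590121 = -192.58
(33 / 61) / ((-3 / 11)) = -121 / 61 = -1.98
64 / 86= 32 / 43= 0.74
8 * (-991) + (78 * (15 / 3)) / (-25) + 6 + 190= -38738 / 5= -7747.60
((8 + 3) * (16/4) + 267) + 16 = 327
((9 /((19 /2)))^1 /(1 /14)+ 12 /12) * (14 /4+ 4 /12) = 54.68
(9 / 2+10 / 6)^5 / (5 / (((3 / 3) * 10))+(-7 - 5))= -69343957 / 89424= -775.45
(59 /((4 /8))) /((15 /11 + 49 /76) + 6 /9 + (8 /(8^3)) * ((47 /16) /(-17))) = 1287948288 /29168099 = 44.16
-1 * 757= -757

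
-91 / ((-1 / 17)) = 1547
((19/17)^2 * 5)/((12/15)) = 9025/1156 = 7.81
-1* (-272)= 272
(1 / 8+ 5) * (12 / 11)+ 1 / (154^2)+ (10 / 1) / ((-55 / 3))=119659 / 23716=5.05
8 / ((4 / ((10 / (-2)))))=-10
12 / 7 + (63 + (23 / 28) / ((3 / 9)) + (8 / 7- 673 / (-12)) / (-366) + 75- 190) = -1475029 / 30744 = -47.98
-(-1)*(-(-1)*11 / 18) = 11 / 18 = 0.61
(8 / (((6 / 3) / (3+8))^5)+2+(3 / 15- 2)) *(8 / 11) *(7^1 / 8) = 5636813 / 220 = 25621.88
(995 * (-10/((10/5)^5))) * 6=-14925/8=-1865.62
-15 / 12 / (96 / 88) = -55 / 48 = -1.15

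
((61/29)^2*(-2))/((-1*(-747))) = -0.01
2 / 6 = 1 / 3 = 0.33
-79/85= -0.93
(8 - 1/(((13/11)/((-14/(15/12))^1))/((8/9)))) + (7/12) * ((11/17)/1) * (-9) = 518209/39780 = 13.03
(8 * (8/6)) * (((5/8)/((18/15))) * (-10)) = -500/9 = -55.56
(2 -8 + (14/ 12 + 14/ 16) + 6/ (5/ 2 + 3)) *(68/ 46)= -12869/ 3036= -4.24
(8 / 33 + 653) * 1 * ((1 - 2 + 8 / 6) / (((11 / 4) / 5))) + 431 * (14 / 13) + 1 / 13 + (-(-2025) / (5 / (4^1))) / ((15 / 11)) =28995451 / 14157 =2048.14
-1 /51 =-0.02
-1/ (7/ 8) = -8/ 7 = -1.14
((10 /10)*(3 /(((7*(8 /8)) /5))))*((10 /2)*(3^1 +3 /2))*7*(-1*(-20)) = 6750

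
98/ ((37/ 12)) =1176/ 37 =31.78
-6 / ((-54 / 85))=85 / 9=9.44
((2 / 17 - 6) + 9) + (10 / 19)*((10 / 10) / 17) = 1017 / 323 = 3.15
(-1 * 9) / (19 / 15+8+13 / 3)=-45 / 68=-0.66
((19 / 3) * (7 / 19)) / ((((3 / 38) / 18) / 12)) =6384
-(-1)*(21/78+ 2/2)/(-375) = -11/3250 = -0.00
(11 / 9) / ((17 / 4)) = 44 / 153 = 0.29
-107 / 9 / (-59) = 107 / 531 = 0.20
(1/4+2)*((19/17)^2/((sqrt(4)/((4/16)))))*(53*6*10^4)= 322869375/289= 1117195.07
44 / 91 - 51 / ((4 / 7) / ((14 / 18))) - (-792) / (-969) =-24602113 / 352716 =-69.75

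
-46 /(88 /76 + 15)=-874 /307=-2.85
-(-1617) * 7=11319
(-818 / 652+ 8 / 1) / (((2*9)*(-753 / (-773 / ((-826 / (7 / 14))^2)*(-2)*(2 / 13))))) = -566609 / 13063732338384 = -0.00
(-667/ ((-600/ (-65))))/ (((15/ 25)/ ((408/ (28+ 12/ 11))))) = -1621477/ 960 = -1689.04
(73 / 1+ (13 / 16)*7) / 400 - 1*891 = -5701141 / 6400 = -890.80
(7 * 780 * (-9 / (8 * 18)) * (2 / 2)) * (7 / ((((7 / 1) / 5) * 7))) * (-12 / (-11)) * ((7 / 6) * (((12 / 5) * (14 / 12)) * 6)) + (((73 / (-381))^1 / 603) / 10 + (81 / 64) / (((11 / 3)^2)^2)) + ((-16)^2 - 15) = -5350449581804501 / 1076373524160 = -4970.81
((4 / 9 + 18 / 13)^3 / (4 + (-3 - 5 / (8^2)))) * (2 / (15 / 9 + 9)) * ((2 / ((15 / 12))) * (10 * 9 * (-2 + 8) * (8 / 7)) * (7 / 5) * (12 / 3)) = 40142209024 / 5833035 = 6881.87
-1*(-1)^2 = -1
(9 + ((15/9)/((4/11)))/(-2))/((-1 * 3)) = -161/72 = -2.24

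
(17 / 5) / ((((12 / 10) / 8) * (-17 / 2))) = -8 / 3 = -2.67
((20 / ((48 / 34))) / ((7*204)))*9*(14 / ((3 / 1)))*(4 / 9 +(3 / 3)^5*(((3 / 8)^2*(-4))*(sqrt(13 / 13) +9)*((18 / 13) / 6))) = -3995 / 11232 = -0.36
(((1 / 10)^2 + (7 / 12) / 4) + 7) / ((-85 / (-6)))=8587 / 17000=0.51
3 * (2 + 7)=27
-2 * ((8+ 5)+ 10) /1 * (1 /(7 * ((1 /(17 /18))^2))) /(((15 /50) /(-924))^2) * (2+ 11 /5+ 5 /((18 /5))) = -226551562160 /729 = -310770318.46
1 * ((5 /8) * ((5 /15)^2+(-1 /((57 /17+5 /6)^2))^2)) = 171090265925 /2393558225352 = 0.07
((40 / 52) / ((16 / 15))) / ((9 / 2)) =25 / 156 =0.16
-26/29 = -0.90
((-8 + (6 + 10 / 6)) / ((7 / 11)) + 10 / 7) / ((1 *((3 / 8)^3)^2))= 4980736 / 15309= 325.35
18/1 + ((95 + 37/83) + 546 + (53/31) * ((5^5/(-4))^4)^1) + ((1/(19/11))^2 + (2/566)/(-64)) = 636904471041.98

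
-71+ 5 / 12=-70.58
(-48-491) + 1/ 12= -538.92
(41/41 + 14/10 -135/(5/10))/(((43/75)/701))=-14069070/43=-327187.67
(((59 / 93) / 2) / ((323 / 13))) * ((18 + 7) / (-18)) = -19175 / 1081404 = -0.02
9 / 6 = 3 / 2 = 1.50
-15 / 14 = -1.07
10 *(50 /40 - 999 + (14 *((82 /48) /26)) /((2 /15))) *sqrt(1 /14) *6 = -3091455 *sqrt(14) /728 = -15888.96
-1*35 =-35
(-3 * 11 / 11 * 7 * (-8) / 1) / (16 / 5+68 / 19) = 570 / 23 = 24.78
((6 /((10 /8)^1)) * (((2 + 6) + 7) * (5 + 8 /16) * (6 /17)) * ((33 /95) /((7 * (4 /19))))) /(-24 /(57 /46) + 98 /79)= -1.82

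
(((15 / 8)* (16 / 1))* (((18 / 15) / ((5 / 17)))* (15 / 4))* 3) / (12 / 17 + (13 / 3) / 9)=632043 / 545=1159.71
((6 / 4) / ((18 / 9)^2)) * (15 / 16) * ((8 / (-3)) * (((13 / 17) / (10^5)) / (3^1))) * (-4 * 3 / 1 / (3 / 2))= 13 / 680000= 0.00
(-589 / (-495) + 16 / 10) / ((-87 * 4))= -1381 / 172260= -0.01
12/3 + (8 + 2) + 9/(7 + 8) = 73/5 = 14.60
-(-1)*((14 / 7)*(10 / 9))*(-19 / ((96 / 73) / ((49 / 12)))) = -339815 / 2592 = -131.10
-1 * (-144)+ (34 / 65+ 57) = 13099 / 65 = 201.52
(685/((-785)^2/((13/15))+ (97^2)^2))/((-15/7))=-1781/497196012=-0.00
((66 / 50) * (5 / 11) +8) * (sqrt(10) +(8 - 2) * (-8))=-2064 / 5 +43 * sqrt(10) / 5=-385.60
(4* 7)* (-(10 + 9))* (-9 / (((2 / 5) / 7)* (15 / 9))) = 50274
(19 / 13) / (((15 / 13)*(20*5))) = 0.01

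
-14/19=-0.74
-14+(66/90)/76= -15949/1140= -13.99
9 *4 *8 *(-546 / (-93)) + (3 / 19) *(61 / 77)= 76690281 / 45353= 1690.96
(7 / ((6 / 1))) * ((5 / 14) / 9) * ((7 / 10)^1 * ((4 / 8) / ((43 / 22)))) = 77 / 9288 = 0.01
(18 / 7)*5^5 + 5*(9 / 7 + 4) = 8062.14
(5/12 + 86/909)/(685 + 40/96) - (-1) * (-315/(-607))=786163538/1512750225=0.52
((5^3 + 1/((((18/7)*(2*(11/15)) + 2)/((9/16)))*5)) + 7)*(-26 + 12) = -2986809/1616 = -1848.27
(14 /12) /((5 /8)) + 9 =163 /15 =10.87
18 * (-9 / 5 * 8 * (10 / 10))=-1296 / 5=-259.20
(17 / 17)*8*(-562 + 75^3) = 3370504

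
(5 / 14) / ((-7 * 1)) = -5 / 98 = -0.05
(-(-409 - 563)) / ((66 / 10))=1620 / 11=147.27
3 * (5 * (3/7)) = 45/7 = 6.43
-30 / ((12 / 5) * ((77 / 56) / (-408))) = 40800 / 11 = 3709.09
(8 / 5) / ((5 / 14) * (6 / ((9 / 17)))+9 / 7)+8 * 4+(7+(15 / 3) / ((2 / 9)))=309 / 5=61.80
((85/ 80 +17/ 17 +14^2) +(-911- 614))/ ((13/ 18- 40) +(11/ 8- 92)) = 191079/ 18706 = 10.21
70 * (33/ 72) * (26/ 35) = 143/ 6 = 23.83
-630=-630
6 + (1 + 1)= 8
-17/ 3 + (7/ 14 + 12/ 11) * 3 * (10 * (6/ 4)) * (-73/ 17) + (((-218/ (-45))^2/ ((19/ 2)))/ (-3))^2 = -1556660917838929/ 4982776053750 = -312.41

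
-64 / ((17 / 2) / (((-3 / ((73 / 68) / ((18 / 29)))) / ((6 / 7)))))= 32256 / 2117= 15.24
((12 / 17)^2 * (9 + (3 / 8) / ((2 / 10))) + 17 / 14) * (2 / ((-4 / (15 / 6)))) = -134185 / 16184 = -8.29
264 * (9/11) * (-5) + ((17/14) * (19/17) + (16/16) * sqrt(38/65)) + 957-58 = -2515/14 + sqrt(2470)/65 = -178.88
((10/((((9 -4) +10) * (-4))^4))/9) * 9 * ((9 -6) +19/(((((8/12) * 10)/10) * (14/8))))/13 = 1/873600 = 0.00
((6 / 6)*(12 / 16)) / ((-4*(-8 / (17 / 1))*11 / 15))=765 / 1408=0.54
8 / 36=2 / 9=0.22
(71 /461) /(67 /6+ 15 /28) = 5964 /453163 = 0.01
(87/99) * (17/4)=493/132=3.73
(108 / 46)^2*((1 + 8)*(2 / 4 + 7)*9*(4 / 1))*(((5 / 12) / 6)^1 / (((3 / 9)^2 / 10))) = 44286750 / 529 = 83717.86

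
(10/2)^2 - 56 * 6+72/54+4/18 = -2785/9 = -309.44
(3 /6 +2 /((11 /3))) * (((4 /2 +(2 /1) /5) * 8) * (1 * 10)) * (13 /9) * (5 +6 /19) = 966368 /627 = 1541.26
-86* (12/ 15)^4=-35.23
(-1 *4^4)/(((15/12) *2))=-512/5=-102.40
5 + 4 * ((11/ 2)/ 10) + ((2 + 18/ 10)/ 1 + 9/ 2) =31/ 2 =15.50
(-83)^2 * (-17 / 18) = -117113 / 18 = -6506.28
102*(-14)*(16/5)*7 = -31987.20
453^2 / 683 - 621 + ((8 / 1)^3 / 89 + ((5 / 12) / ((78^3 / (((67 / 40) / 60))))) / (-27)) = -314.79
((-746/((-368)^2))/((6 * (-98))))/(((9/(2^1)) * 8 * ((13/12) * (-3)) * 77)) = -373/358690235904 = -0.00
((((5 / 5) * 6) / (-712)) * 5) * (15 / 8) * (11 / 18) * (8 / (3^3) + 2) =-8525 / 76896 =-0.11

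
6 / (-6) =-1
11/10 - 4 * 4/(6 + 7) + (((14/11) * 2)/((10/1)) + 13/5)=779/286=2.72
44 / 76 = 0.58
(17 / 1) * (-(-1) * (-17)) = -289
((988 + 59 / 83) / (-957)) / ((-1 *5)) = 82063 / 397155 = 0.21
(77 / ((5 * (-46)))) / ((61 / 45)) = -693 / 2806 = -0.25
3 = 3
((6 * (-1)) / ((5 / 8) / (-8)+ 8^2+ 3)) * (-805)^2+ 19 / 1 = -248760223 / 4283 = -58080.84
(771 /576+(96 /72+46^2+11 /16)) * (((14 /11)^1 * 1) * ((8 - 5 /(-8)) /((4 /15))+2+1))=1073853963 /11264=95335.05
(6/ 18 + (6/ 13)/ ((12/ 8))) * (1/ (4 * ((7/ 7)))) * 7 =175/ 156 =1.12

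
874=874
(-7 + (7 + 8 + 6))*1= 14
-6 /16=-3 /8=-0.38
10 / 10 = 1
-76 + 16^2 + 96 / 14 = 1308 / 7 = 186.86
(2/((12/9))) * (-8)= -12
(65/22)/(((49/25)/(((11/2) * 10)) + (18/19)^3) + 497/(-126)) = -501564375/519218237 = -0.97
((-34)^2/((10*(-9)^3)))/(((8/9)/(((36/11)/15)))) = -289/7425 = -0.04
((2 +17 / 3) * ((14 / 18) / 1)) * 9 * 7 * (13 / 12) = 14651 / 36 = 406.97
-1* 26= -26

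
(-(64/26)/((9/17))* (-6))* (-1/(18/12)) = -2176/117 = -18.60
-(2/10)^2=-1/25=-0.04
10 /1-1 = 9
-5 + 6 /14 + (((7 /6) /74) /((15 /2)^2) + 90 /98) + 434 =526648168 /1223775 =430.35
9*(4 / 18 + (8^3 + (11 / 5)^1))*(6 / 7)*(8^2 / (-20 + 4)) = -15873.60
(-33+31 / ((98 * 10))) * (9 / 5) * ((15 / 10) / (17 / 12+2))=-2617029 / 100450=-26.05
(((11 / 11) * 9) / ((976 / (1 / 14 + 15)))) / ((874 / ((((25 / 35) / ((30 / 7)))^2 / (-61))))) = -211 / 2913929984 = -0.00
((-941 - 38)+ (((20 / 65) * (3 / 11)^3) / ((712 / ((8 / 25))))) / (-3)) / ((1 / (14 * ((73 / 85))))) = -38519887592942 / 3272429875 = -11771.04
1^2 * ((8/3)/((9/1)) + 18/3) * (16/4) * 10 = 6800/27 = 251.85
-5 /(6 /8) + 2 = -14 /3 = -4.67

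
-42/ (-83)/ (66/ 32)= 224/ 913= 0.25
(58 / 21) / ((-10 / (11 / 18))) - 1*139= -263029 / 1890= -139.17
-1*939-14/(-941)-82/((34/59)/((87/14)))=-408329503/223958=-1823.24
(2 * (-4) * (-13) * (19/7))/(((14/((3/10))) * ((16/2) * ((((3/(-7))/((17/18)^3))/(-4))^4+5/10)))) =1.51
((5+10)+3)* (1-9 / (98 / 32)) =-1710 / 49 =-34.90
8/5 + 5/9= 2.16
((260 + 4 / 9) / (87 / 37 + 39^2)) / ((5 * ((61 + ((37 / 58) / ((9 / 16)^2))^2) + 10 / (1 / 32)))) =4430998566 / 49898858431345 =0.00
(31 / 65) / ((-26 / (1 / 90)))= -31 / 152100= -0.00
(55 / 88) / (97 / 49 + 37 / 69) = 16905 / 68048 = 0.25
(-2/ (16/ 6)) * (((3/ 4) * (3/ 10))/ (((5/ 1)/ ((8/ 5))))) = -27/ 500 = -0.05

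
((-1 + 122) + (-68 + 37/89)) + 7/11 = 52917/979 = 54.05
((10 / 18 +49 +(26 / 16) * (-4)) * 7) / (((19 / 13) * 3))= 70525 / 1026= 68.74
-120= -120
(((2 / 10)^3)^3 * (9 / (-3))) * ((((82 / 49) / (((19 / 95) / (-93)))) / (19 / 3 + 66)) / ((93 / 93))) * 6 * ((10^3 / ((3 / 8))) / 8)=35424 / 1071875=0.03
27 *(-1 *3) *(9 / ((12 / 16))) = -972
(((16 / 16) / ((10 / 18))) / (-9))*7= -7 / 5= -1.40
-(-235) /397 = 235 /397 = 0.59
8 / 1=8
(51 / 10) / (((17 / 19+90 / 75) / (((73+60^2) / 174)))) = 1186379 / 23084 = 51.39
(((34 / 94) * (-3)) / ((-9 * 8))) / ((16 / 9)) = 51 / 6016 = 0.01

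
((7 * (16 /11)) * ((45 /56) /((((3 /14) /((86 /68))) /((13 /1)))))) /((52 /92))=207690 /187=1110.64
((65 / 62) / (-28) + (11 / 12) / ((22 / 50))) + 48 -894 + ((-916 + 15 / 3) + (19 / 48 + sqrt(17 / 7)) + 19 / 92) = -420286541 / 239568 + sqrt(119) / 7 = -1752.79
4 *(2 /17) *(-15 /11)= -120 /187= -0.64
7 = 7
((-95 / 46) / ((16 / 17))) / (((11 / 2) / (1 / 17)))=-95 / 4048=-0.02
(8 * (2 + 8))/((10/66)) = 528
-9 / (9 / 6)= -6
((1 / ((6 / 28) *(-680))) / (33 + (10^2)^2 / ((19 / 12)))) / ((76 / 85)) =-7 / 5790096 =-0.00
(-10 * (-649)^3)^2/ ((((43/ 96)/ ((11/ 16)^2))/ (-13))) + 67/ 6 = -13223591537228887990522/ 129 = -102508461528906108453.66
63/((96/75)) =1575/32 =49.22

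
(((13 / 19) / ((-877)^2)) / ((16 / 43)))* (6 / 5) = 1677 / 584538040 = 0.00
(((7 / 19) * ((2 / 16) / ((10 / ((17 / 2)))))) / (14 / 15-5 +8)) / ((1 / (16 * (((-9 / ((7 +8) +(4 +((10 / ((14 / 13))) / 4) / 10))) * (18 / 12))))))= -44982 / 402439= -0.11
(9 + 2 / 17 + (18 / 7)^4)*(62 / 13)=133718314 / 530621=252.00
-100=-100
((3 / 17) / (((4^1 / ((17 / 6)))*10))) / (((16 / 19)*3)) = 19 / 3840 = 0.00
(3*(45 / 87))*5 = 225 / 29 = 7.76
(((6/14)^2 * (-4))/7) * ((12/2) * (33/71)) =-7128/24353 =-0.29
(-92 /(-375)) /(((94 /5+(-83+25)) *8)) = -23 /29400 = -0.00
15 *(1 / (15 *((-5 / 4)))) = -4 / 5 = -0.80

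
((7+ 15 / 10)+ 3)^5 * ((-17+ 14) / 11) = -19309029 / 352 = -54855.20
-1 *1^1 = -1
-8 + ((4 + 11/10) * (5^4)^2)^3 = 63252925872802734311/8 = 7906615734100341788.88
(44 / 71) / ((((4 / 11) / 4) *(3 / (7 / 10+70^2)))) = 11859694 / 1065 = 11135.86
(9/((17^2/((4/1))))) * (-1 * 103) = -3708/289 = -12.83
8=8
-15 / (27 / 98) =-490 / 9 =-54.44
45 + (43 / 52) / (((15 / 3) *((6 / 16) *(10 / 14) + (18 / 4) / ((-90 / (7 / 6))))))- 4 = 47807 / 1144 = 41.79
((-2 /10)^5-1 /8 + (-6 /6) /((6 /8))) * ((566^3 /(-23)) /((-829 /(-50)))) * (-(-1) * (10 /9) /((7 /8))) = 79345561363616 /90091575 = 880721.21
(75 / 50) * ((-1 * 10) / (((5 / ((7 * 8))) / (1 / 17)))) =-9.88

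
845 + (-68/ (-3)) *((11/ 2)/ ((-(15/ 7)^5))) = 1918729807/ 2278125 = 842.24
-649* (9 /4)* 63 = -367983 /4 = -91995.75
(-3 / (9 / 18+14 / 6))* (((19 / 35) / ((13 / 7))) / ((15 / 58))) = -6612 / 5525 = -1.20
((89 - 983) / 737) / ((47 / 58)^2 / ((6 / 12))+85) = -501236 / 35665641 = -0.01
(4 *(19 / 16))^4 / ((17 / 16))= 130321 / 272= 479.12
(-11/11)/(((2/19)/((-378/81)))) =133/3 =44.33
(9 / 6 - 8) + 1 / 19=-245 / 38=-6.45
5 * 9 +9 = 54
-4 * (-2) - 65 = -57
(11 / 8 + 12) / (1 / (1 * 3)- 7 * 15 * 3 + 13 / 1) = -321 / 7240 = -0.04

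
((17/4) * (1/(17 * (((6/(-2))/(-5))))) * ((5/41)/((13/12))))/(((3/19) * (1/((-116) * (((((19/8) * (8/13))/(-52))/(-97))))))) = -261725/26212407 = -0.01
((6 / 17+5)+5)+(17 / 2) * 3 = 1219 / 34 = 35.85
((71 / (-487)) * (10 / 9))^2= 504100 / 19210689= 0.03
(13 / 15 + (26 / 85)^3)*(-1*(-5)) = 4.48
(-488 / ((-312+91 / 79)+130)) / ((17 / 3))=115656 / 242879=0.48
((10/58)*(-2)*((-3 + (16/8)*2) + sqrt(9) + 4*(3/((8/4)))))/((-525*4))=1/609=0.00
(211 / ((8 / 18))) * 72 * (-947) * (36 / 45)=-129481416 / 5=-25896283.20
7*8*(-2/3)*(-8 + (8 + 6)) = -224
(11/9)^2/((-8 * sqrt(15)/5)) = -121 * sqrt(15)/1944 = -0.24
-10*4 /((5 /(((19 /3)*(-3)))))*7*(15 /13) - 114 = 14478 /13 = 1113.69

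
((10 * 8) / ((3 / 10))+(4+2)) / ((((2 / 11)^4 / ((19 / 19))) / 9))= 17964507 / 8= 2245563.38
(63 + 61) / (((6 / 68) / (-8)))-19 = -33785 / 3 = -11261.67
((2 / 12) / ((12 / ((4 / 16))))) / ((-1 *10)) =-1 / 2880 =-0.00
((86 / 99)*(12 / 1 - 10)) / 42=86 / 2079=0.04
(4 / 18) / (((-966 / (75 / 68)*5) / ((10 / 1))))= -25 / 49266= -0.00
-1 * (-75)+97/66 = 5047/66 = 76.47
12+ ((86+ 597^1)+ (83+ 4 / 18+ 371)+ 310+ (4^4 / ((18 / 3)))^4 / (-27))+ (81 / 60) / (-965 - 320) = -6816774379949 / 56205900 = -121282.19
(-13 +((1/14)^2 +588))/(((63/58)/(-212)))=-115480958/1029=-112226.39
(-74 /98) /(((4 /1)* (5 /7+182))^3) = -259 /133903400896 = -0.00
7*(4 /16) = 7 /4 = 1.75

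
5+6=11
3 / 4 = 0.75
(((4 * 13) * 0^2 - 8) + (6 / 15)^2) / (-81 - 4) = 196 / 2125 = 0.09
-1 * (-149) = 149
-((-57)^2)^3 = -34296447249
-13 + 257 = 244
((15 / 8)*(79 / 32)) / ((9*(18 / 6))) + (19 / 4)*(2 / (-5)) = -19913 / 11520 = -1.73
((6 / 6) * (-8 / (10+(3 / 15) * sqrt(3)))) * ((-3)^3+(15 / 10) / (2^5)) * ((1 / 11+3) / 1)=3665625 / 54934 - 146625 * sqrt(3) / 109868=64.42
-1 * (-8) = 8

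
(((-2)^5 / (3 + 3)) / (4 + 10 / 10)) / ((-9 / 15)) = 16 / 9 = 1.78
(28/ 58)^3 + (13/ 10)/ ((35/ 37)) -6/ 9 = 21002227/ 25608450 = 0.82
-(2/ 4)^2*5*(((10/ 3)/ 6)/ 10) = -5/ 72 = -0.07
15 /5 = 3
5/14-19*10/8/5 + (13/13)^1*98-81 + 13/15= 13.47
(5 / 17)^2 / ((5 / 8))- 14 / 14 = -249 / 289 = -0.86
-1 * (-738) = 738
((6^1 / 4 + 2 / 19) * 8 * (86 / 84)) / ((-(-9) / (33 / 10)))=28853 / 5985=4.82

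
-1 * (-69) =69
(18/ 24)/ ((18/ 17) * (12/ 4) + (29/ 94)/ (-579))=1387863/ 5877022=0.24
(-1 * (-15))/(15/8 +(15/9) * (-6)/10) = 120/7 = 17.14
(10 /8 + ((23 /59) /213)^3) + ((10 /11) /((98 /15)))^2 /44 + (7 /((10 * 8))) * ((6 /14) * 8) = 98337698089591670629 /63425669586186052530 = 1.55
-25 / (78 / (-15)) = 125 / 26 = 4.81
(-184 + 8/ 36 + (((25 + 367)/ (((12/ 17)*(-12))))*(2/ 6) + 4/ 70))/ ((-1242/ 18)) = 376387/ 130410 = 2.89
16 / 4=4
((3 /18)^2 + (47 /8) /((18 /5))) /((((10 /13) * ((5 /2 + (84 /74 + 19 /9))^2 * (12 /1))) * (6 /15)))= 12760449 /937339456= 0.01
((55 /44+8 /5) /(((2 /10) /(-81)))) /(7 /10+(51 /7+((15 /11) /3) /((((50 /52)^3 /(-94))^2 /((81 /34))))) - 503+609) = -295100244140625 /3124485540279874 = -0.09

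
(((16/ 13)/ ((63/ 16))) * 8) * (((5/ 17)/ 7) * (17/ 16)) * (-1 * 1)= -0.11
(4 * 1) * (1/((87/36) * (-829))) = -48/24041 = -0.00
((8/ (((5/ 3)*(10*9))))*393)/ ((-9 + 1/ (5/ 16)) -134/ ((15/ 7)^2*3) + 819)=3537/ 135586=0.03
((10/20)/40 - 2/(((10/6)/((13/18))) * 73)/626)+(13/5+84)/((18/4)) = 316801073/16451280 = 19.26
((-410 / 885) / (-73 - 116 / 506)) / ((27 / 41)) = 850586 / 88540533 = 0.01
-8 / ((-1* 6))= 4 / 3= 1.33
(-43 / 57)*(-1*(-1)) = -43 / 57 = -0.75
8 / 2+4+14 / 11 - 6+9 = 135 / 11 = 12.27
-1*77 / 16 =-77 / 16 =-4.81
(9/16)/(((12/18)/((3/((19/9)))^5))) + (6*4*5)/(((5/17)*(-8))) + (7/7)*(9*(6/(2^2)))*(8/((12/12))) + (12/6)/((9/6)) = 15028415867/237705504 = 63.22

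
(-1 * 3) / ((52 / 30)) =-45 / 26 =-1.73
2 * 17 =34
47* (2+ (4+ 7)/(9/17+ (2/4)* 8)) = 1457/7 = 208.14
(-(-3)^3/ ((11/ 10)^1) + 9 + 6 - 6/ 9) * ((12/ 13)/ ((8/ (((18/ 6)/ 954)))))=1283/ 90948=0.01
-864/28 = -216/7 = -30.86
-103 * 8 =-824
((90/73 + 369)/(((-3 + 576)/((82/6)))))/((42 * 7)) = 0.03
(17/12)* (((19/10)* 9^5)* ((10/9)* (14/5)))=4944807/10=494480.70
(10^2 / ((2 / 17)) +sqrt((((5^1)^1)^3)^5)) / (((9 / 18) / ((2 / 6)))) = 117028.54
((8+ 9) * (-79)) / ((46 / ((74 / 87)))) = -49691 / 2001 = -24.83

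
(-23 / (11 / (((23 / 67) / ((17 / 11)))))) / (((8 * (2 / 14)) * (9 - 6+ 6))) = -3703 / 82008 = -0.05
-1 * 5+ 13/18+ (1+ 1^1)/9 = -73/18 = -4.06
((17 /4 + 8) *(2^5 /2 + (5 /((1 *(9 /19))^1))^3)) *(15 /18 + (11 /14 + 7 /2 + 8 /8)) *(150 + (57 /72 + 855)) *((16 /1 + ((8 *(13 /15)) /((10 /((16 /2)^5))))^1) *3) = 4021876641387265409 /656100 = 6129975066891.12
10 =10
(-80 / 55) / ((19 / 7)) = -0.54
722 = 722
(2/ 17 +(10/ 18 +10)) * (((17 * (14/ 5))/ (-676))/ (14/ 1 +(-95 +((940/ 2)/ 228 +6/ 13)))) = 0.01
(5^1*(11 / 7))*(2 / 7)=110 / 49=2.24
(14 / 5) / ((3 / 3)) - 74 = -356 / 5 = -71.20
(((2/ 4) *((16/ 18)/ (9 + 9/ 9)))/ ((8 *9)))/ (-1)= -1/ 1620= -0.00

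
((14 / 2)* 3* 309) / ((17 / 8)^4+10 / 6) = 79736832 / 271043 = 294.19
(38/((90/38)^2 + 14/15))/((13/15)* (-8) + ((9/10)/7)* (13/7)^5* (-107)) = -726259041900/38870447960201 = -0.02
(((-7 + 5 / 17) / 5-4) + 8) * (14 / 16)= 791 / 340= 2.33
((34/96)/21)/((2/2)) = 17/1008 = 0.02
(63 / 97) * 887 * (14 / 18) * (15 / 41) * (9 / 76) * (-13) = -76277565 / 302252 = -252.36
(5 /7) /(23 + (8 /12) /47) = 141 /4543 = 0.03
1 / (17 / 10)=10 / 17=0.59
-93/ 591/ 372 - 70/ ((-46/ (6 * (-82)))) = -40708103/ 54372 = -748.70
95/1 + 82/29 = 2837/29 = 97.83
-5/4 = -1.25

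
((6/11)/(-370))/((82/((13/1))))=-39/166870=-0.00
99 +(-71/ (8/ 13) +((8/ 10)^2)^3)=-2014107/ 125000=-16.11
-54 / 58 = -27 / 29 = -0.93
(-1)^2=1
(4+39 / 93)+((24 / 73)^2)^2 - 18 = -11945374405 / 880345471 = -13.57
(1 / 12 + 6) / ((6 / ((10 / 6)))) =365 / 216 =1.69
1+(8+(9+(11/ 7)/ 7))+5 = 1138/ 49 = 23.22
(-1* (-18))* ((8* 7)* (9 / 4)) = 2268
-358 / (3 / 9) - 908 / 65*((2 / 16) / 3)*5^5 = -225647 / 78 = -2892.91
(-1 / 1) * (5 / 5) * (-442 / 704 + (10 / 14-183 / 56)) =7839 / 2464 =3.18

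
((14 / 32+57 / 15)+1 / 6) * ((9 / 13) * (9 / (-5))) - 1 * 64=-361339 / 5200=-69.49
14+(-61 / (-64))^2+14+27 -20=147081 / 4096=35.91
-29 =-29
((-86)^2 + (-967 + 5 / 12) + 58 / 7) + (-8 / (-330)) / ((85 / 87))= 2528095469 / 392700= 6437.73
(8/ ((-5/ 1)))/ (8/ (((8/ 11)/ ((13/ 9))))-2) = -72/ 625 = -0.12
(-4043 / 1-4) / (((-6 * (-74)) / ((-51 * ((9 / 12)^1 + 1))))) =481593 / 592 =813.50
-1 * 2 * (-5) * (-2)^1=-20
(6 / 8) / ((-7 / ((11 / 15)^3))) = -1331 / 31500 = -0.04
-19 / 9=-2.11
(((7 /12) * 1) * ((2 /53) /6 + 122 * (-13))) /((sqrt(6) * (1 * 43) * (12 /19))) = -33539009 * sqrt(6) /5907168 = -13.91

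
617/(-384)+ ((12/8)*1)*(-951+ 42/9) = -1421.11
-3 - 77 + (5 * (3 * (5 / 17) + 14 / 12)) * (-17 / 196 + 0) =-95125 / 1176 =-80.89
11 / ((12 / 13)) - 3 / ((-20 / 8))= 787 / 60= 13.12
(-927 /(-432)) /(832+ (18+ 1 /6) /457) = 47071 /18251624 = 0.00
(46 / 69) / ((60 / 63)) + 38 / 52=93 / 65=1.43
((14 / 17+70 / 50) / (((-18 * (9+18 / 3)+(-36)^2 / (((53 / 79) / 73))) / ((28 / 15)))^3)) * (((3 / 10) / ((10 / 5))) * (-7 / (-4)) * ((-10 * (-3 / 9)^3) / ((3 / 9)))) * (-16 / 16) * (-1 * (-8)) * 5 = -20017405912 / 330794386547733065428875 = -0.00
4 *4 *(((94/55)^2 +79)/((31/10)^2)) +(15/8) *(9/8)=1030731791/7441984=138.50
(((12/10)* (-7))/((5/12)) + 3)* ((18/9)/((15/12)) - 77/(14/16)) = 185328/125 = 1482.62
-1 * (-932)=932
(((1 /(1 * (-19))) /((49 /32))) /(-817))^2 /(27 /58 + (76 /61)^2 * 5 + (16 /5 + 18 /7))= 0.00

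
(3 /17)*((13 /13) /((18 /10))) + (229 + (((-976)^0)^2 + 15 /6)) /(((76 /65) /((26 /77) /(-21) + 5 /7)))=580518065 /4178328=138.94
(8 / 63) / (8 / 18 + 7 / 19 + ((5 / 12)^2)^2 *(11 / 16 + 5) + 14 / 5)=28016640 / 834932147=0.03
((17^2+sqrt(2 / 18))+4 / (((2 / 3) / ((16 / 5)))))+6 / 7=32486 / 105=309.39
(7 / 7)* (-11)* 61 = -671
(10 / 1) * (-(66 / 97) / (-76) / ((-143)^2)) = 15 / 3426137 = 0.00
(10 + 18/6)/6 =2.17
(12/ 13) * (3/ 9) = 4/ 13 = 0.31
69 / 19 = 3.63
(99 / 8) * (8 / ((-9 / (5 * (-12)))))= 660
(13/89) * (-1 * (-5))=0.73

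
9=9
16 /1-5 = 11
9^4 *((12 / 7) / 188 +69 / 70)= 6527.10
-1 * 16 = -16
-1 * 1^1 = -1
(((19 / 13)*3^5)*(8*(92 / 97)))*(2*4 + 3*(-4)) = -13592448 / 1261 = -10779.10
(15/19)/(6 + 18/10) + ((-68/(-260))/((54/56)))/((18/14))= 93683/300105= 0.31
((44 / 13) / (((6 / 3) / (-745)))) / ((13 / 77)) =-1262030 / 169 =-7467.63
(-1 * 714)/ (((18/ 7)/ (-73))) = 60809/ 3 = 20269.67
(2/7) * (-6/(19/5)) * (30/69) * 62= -37200/3059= -12.16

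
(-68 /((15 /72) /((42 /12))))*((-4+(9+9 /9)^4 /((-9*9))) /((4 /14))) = 68799136 /135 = 509623.23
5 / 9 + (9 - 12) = -22 / 9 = -2.44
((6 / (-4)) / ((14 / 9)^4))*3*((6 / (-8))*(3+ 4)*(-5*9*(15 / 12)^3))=-996451875 / 2809856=-354.63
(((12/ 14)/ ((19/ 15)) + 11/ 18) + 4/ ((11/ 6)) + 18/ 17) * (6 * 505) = 1023778925/ 74613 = 13721.19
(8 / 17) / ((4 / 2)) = 4 / 17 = 0.24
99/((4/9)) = 891/4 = 222.75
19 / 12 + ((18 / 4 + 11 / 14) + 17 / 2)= 1291 / 84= 15.37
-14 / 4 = -7 / 2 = -3.50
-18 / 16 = -9 / 8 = -1.12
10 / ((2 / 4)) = 20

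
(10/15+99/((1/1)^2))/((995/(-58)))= -5.81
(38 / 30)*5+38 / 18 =76 / 9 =8.44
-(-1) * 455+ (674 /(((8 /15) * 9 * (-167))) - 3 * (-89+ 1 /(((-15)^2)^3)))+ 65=1993945358707 /2536312500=786.16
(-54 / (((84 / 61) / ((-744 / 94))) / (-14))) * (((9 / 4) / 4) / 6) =-153171 / 376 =-407.37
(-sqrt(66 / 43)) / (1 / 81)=-81* sqrt(2838) / 43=-100.35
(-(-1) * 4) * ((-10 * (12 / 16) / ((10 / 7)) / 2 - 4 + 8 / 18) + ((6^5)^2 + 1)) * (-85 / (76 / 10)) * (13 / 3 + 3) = -20352913097825 / 1026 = -19837147268.84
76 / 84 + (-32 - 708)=-15521 / 21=-739.10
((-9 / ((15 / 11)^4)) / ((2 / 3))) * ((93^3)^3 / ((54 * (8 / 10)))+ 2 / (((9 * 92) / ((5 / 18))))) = -47032954728607669.49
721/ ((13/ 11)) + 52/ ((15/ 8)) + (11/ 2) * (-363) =-529889/ 390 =-1358.69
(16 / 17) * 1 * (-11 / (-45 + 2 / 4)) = 352 / 1513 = 0.23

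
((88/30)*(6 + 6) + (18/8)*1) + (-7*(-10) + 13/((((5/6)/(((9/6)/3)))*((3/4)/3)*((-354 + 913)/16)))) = 18635/172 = 108.34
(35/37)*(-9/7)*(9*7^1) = -2835/37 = -76.62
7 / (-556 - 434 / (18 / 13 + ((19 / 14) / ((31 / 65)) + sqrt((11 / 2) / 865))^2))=-38584371479738086267853 / 3317353471358141245699404 - 2802249143414773325 * sqrt(19030) / 9122722046234888425673361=-0.01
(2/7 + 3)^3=35.47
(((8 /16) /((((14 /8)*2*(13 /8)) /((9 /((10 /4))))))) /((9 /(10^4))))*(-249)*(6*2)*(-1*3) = 286848000 /91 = 3152175.82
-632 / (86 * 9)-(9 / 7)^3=-2.94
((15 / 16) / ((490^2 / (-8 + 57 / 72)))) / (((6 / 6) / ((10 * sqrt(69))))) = -173 * sqrt(69) / 614656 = -0.00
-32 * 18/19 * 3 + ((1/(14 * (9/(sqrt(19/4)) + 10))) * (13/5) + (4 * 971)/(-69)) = -2129161079/14462952 - 117 * sqrt(19)/55160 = -147.22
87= 87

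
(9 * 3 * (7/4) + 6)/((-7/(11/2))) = -2343/56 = -41.84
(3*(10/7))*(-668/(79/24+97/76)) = -9138240/14581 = -626.72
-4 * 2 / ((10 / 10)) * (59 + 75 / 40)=-487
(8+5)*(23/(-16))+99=1285/16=80.31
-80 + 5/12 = -955/12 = -79.58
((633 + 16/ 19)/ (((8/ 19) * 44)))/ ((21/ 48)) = 78.20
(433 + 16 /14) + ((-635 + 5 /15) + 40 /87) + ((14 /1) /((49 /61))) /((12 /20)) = -104149 /609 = -171.02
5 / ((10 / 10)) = 5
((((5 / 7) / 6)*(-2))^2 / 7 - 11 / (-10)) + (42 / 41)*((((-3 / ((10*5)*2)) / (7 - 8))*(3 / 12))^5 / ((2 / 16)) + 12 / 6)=255716288015752961 / 81002880000000000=3.16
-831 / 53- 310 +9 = -16784 / 53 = -316.68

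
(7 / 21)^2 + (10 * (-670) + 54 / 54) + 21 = -60101 / 9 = -6677.89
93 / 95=0.98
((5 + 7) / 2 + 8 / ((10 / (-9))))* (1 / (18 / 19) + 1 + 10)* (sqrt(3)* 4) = -868* sqrt(3) / 15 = -100.23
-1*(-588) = 588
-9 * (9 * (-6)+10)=396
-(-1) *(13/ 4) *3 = 39/ 4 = 9.75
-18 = -18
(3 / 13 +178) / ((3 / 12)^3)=148288 / 13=11406.77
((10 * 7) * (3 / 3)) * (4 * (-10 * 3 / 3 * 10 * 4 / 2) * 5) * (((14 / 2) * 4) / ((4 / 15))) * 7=-205800000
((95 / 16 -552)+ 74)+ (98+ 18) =-5697 / 16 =-356.06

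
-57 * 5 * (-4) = 1140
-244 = -244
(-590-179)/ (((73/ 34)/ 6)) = -2148.99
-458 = -458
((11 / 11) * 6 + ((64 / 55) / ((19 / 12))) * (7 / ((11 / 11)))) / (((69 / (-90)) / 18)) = -261.65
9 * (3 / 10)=27 / 10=2.70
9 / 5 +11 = 12.80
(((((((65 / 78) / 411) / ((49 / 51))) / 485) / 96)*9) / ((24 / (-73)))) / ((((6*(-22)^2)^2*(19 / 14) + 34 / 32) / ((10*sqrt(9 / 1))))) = -6205 / 1907862959501968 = -0.00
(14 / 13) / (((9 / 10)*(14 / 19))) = 190 / 117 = 1.62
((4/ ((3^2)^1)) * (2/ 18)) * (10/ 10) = 4/ 81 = 0.05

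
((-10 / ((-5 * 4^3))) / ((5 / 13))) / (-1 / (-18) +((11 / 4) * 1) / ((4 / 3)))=117 / 3050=0.04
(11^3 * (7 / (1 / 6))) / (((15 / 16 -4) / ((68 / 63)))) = -2896256 / 147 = -19702.42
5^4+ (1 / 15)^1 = 9376 / 15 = 625.07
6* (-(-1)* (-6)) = -36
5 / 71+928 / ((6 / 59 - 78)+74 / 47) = -90824597 / 7513433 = -12.09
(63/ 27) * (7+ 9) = 112/ 3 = 37.33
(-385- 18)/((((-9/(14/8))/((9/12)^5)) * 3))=25389/4096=6.20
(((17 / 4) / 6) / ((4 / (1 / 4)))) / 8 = 17 / 3072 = 0.01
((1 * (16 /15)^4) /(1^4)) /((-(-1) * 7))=65536 /354375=0.18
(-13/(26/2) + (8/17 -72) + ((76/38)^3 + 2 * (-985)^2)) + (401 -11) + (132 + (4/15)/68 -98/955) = 94531893548/48705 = 1940907.37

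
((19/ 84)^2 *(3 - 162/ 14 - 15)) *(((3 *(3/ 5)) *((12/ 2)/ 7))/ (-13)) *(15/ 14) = 536085/ 3495856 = 0.15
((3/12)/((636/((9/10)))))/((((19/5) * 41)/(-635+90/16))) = -0.00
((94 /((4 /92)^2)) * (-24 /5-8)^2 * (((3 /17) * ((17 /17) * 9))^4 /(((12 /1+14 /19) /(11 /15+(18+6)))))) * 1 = 127167106720518144 /1263255125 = 100666210.81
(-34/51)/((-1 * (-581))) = -2/1743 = -0.00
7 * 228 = 1596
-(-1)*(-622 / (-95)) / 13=622 / 1235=0.50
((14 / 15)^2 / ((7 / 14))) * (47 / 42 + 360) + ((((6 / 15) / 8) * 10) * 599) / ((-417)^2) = 629.15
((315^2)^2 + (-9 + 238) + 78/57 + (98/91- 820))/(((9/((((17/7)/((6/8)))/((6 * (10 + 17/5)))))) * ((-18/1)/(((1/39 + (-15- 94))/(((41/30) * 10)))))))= 13112098272417500/671815053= 19517422.56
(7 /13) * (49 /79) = 343 /1027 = 0.33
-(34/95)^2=-1156/9025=-0.13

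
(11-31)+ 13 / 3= -47 / 3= -15.67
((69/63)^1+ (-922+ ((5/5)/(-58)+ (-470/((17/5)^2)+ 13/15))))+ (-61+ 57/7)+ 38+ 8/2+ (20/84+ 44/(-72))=-2565943927/2640015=-971.94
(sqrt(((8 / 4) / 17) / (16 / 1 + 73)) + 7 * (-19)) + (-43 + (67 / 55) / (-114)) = -1103587 / 6270 + sqrt(3026) / 1513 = -175.97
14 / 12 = 7 / 6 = 1.17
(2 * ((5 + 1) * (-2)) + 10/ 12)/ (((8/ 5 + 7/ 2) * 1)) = -695/ 153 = -4.54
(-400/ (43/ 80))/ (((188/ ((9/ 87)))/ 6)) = -144000/ 58609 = -2.46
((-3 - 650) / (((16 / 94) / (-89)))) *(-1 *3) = -8194497 / 8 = -1024312.12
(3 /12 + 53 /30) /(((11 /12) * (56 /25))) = 55 /56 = 0.98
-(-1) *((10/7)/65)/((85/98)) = 28/1105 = 0.03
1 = 1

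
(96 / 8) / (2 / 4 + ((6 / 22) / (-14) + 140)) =924 / 10817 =0.09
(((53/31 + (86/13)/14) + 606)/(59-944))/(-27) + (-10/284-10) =-31937493677/3190635630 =-10.01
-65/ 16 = -4.06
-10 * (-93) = 930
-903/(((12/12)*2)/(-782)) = 353073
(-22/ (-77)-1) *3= -15/ 7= -2.14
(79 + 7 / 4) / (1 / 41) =13243 / 4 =3310.75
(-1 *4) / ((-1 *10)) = 2 / 5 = 0.40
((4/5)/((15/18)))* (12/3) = 96/25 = 3.84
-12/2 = -6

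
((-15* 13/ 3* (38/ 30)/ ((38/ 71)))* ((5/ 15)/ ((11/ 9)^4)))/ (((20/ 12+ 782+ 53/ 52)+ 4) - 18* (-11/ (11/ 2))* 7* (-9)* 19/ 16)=26241813/ 2175008396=0.01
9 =9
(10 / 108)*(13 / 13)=5 / 54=0.09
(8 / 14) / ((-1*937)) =-4 / 6559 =-0.00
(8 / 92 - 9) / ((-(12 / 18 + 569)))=0.02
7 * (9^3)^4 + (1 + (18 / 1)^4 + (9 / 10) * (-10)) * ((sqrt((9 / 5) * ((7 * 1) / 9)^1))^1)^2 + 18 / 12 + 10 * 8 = 19770069024037 / 10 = 1977006902403.70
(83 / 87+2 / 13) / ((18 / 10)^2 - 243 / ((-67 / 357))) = 2098775 / 2459022462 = 0.00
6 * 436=2616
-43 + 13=-30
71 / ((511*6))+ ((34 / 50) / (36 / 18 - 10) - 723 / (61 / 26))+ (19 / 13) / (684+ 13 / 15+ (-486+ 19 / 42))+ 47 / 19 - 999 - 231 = -15629046316684561 / 10176851466600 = -1535.74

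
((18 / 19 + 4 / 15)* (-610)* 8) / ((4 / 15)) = -422120 / 19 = -22216.84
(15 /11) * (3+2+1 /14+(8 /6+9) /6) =2140 /231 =9.26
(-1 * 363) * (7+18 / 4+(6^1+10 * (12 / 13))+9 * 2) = -422169 / 26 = -16237.27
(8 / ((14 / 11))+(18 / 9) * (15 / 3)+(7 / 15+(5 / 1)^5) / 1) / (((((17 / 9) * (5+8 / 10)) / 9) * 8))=2226717 / 6902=322.62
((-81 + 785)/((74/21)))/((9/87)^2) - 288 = 2040256/111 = 18380.68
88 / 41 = 2.15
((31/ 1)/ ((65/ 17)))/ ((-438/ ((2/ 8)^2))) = -527/ 455520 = -0.00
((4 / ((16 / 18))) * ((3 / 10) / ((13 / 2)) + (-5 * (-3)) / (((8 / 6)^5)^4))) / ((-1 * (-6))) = 20094449022909 / 285873023221760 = 0.07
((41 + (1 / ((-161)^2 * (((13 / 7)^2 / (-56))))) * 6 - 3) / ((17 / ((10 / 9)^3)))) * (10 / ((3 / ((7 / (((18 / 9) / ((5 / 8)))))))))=74307231250 / 3323839779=22.36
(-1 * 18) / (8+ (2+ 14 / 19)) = -57 / 34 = -1.68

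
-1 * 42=-42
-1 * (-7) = 7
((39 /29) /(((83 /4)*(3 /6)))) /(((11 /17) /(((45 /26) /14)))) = 4590 /185339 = 0.02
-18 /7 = -2.57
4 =4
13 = 13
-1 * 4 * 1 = -4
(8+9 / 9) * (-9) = -81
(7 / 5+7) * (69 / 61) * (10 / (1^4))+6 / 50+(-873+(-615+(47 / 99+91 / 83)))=-1391.29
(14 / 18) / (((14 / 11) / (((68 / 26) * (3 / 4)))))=187 / 156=1.20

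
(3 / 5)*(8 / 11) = 24 / 55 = 0.44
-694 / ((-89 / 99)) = 68706 / 89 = 771.98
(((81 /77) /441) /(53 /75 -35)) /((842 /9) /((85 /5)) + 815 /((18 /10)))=-0.00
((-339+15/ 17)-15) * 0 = 0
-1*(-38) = 38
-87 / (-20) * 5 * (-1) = -87 / 4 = -21.75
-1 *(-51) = 51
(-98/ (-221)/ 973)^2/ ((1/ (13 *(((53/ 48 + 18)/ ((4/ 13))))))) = 44933/ 268020912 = 0.00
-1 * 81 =-81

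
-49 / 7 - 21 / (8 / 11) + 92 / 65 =-17919 / 520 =-34.46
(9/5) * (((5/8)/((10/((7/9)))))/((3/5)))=0.15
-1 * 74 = -74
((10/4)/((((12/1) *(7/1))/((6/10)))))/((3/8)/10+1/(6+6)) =30/203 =0.15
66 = 66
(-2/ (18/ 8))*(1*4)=-32/ 9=-3.56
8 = 8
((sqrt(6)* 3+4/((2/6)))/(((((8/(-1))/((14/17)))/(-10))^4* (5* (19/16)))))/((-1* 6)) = -600250/1586899- 300125* sqrt(6)/3173798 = -0.61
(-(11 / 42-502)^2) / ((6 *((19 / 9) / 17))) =-7549212593 / 22344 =-337863.08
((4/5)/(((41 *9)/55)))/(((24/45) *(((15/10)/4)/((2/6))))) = 220/1107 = 0.20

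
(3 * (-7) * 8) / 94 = -84 / 47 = -1.79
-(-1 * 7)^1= 7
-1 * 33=-33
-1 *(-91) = 91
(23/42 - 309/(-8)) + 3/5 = 33409/840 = 39.77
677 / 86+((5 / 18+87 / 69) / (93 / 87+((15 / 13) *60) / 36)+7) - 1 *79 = -1277404033 / 20080656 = -63.61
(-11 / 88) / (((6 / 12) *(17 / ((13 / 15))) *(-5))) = 13 / 5100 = 0.00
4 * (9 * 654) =23544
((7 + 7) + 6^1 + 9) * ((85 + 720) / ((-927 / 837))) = -2171085 / 103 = -21078.50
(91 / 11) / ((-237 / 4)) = -364 / 2607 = -0.14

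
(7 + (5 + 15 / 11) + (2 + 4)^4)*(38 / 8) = 6219.48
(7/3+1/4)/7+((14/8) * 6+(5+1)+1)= 1501/84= 17.87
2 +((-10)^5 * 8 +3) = -799995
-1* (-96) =96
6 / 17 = 0.35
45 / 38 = 1.18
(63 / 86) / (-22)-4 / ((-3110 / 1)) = -94181 / 2942060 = -0.03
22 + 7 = 29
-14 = -14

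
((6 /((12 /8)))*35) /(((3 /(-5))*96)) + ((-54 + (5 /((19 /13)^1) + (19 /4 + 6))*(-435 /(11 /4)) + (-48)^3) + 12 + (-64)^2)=-108782.03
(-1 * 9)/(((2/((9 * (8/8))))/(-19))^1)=1539/2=769.50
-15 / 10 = -3 / 2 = -1.50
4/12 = 1/3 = 0.33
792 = 792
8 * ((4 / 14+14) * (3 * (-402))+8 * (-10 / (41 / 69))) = -39865920 / 287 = -138905.64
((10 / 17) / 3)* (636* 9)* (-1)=-19080 / 17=-1122.35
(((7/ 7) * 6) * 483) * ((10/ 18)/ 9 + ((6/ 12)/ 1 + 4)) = 118979/ 9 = 13219.89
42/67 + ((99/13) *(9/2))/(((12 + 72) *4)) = 142203/195104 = 0.73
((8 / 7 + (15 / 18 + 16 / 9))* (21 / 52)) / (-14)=-473 / 4368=-0.11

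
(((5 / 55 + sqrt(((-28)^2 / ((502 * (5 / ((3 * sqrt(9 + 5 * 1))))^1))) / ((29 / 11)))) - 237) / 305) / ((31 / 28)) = -72968 / 104005 + 392 * sqrt(1201035) * 2^(3 / 4) * 7^(1 / 4) / 344114725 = -0.70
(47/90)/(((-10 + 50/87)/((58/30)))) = -39527/369000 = -0.11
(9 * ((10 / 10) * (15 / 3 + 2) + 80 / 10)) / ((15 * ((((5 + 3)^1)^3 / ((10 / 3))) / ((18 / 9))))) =15 / 128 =0.12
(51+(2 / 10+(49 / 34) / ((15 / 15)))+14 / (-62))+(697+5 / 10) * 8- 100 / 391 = 682674067 / 121210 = 5632.16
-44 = -44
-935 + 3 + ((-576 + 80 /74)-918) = -89722 /37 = -2424.92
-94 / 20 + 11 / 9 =-313 / 90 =-3.48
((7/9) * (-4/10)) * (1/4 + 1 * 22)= -623/90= -6.92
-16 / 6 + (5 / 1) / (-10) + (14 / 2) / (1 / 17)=695 / 6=115.83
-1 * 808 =-808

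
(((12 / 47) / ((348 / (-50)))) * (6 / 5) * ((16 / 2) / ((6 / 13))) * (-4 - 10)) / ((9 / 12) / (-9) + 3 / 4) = 21840 / 1363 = 16.02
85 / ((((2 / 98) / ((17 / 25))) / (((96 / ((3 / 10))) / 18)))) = 453152 / 9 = 50350.22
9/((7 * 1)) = 9/7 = 1.29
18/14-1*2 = -5/7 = -0.71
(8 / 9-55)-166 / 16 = -4643 / 72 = -64.49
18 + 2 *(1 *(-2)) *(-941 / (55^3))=2998514 / 166375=18.02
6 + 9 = 15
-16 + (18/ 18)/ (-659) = -10545/ 659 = -16.00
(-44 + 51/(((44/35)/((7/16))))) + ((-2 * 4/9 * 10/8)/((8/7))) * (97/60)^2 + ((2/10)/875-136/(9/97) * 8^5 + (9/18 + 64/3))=-5991338688209363/124740000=-48030613.18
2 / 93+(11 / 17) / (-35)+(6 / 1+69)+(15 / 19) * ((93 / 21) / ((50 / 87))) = 81.09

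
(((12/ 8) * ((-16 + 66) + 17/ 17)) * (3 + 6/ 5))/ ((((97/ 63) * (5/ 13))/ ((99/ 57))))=86837751/ 92150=942.35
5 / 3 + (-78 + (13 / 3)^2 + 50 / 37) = -18716 / 333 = -56.20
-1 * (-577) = 577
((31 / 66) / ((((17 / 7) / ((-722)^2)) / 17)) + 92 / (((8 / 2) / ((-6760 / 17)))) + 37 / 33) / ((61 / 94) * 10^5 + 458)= 14983257323 / 574375362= 26.09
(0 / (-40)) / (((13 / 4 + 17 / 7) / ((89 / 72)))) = 0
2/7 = 0.29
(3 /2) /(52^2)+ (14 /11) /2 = 37889 /59488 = 0.64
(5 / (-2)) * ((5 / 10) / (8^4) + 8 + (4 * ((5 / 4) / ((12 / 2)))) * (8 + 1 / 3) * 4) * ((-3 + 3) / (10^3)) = 0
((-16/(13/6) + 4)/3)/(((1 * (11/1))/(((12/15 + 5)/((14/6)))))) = -116/455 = -0.25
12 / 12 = 1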